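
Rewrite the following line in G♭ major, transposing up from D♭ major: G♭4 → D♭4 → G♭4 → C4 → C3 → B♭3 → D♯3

Cb5 Gb4 Cb5 F4 F3 Eb4 G#3

From D♭ up to G♭ is a perfect fourth; apply that to each pitch.
Gb4 -> Cb5
Db4 -> Gb4
Gb4 -> Cb5
C4 -> F4
C3 -> F3
Bb3 -> Eb4
D#3 -> G#3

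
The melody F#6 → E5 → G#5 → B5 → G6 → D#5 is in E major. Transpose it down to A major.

B5 A4 C#5 E5 C6 G#4

E major to A major down is a perfect fifth, so every note moves down by that interval.
F#6 gives B5
E5 gives A4
G#5 gives C#5
B5 gives E5
G6 gives C6
D#5 gives G#4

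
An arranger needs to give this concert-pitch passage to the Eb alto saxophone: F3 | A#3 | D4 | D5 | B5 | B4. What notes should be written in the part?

D4 F##4 B4 B5 G#6 G#5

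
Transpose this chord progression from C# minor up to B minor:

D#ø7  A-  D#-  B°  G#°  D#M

C#ø7 G- C#- A° F#° C#M

C# minor up to B minor is a minor seventh; each chord root moves by that interval while the quality stays the same.
D#ø7: root D# up a minor seventh → C#, giving C#ø7.
A-: root A up a minor seventh → G, giving G-.
D#-: root D# up a minor seventh → C#, giving C#-.
B°: root B up a minor seventh → A, giving A°.
G#°: root G# up a minor seventh → F#, giving F#°.
D#M: root D# up a minor seventh → C#, giving C#M.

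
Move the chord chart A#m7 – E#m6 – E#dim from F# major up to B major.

D#m7 A#m6 A#dim

F# major up to B major is a perfect fourth; each chord root moves by that interval while the quality stays the same.
A#m7: root A# up a perfect fourth → D#, giving D#m7.
E#m6: root E# up a perfect fourth → A#, giving A#m6.
E#dim: root E# up a perfect fourth → A#, giving A#dim.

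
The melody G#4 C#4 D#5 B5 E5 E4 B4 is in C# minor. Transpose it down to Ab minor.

Eb4 Ab3 Bb4 Gb5 Cb5 Cb4 Gb4

C# minor to Ab minor down is an augmented third, so every note moves down by that interval.
G#4 → Eb4
C#4 → Ab3
D#5 → Bb4
B5 → Gb5
E5 → Cb5
E4 → Cb4
B4 → Gb4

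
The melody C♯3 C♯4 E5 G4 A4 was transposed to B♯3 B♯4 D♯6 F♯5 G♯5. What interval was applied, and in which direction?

up a major seventh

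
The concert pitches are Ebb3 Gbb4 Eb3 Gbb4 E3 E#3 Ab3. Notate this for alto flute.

Written C4 sounds as G3 on the alto flute, so concert pitches are written a perfect fourth up.
Ebb3 -> Abb3
Gbb4 -> Cbb5
Eb3 -> Ab3
Gbb4 -> Cbb5
E3 -> A3
E#3 -> A#3
Ab3 -> Db4

Abb3 Cbb5 Ab3 Cbb5 A3 A#3 Db4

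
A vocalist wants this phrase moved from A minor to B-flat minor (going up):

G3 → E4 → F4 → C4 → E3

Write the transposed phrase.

Ab3 F4 Gb4 Db4 F3

A minor to B-flat minor up is a minor second, so every note moves up by that interval.
G3 gives Ab3
E4 gives F4
F4 gives Gb4
C4 gives Db4
E3 gives F3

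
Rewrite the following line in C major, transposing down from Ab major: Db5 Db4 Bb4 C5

From Ab down to C is a minor sixth; apply that to each pitch.
Db5 -> F4
Db4 -> F3
Bb4 -> D4
C5 -> E4

F4 F3 D4 E4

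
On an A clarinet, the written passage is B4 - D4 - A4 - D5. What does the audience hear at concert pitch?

Written C4 on the A clarinet sounds as A3, a minor third lower; apply that shift to every note.
B4 becomes G#4
D4 becomes B3
A4 becomes F#4
D5 becomes B4

G#4 B3 F#4 B4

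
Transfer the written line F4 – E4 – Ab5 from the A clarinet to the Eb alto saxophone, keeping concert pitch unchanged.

B4 A#4 D6

First find concert pitch: the A clarinet sounds a minor third below written, so F4 E4 Ab5 sounds D4 C#4 F5.
Then write for Eb alto saxophone: it sounds a major sixth below written, so the part must be a major sixth above concert.
D4 → B4
C#4 → A#4
F5 → D6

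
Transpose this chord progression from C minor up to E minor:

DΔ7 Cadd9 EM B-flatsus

F#Δ7 Eadd9 G#M Dsus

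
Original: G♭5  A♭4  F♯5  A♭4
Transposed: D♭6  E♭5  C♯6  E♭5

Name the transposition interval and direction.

up a perfect fifth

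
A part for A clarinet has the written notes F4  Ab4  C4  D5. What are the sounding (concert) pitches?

D4 F4 A3 B4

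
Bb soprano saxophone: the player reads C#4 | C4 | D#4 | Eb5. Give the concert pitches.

Written C4 on the Bb soprano saxophone sounds as Bb3, a major second lower; apply that shift to every note.
C#4 -> B3
C4 -> Bb3
D#4 -> C#4
Eb5 -> Db5

B3 Bb3 C#4 Db5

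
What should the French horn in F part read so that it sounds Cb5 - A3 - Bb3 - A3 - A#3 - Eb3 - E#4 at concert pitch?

Written C4 sounds as F3 on the French horn in F, so concert pitches are written a perfect fifth up.
Cb5 to Gb5
A3 to E4
Bb3 to F4
A3 to E4
A#3 to E#4
Eb3 to Bb3
E#4 to B#4

Gb5 E4 F4 E4 E#4 Bb3 B#4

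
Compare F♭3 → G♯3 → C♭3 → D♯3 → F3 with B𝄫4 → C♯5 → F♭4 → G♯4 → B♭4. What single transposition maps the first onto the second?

up a perfect eleventh

Take the first pair: Fb3 → Bbb4. F to B spans 11 letter names, so the interval is some kind of eleventh.
Fb3 to Bbb4 is 17 semitones, which makes it a perfect eleventh; the second version is higher, so the direction is up.
Checking another pair — F3 → Bb4 — gives the same interval.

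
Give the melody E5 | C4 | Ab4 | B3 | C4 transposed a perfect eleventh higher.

A6 F5 Db6 E5 F5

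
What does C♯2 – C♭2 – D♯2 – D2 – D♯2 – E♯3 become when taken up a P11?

F#3 Fb3 G#3 G3 G#3 A#4

C#2 -> F#3
Cb2 -> Fb3
D#2 -> G#3
D2 -> G3
D#2 -> G#3
E#3 -> A#4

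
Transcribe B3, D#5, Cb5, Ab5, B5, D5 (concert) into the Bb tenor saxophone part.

C#5 E#6 Db6 Bb6 C#7 E6

Written C4 sounds as Bb2 on the Bb tenor saxophone, so concert pitches are written a major ninth up.
B3 gives C#5
D#5 gives E#6
Cb5 gives Db6
Ab5 gives Bb6
B5 gives C#7
D5 gives E6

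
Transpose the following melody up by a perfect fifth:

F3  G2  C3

F3: a fifth up reaches C, and 7 semitones makes it C4.
A perfect fifth up from G2 gives D3.
A perfect fifth up from C3 gives G3.

C4 D3 G3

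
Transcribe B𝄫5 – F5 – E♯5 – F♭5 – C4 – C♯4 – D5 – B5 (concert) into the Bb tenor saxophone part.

Cb7 G6 F##6 Gb6 D5 D#5 E6 C#7

Written C4 sounds as Bb2 on the Bb tenor saxophone, so concert pitches are written a major ninth up.
Bbb5 becomes Cb7
F5 becomes G6
E#5 becomes F##6
Fb5 becomes Gb6
C4 becomes D5
C#4 becomes D#5
D5 becomes E6
B5 becomes C#7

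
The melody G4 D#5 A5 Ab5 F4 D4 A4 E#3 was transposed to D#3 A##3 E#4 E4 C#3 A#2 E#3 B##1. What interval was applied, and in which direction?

down a diminished eleventh

From G4 to D#3 is 11 letter names — an eleventh of some quality.
D#3 to G4 is 16 semitones, which makes it a diminished eleventh; the second version is lower, so the direction is down.
Checking another pair — E#3 → B##1 — gives the same interval.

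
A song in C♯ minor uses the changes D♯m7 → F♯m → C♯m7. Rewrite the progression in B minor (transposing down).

C#m7 Em Bm7

C♯ minor down to B minor is a major second; each chord root moves by that interval while the quality stays the same.
D♯m7: root D♯ down a major second → C#, giving C#m7.
F♯m: root F♯ down a major second → E, giving Em.
C♯m7: root C♯ down a major second → B, giving Bm7.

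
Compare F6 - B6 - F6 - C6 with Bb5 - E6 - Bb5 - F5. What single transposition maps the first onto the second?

down a perfect fifth

Take the first pair: F6 → Bb5. F to B spans 5 letter names, so the interval is some kind of fifth.
Bb5 to F6 is 7 semitones, which makes it a perfect fifth; the second version is lower, so the direction is down.
Checking another pair — C6 → F5 — gives the same interval.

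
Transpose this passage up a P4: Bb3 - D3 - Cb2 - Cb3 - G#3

Bb3 up a perfect fourth is Eb4.
D3: a fourth up reaches G, and 5 semitones makes it G3.
Cb2 up a perfect fourth is Fb2.
Cb3 up a perfect fourth is Fb3.
G#3: a fourth up reaches C, and 5 semitones makes it C#4.

Eb4 G3 Fb2 Fb3 C#4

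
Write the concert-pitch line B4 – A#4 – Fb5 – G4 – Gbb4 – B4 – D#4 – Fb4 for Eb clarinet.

G#4 F##4 Db5 E4 Ebb4 G#4 B#3 Db4

The Eb clarinet sounds a minor third above written, so the written part must be a minor third below concert — transpose each note down.
B4 gives G#4
A#4 gives F##4
Fb5 gives Db5
G4 gives E4
Gbb4 gives Ebb4
B4 gives G#4
D#4 gives B#3
Fb4 gives Db4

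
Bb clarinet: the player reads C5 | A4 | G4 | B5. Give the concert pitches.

The Bb clarinet sounds a major second below written, so transpose each written note down a major second.
C5 to Bb4
A4 to G4
G4 to F4
B5 to A5

Bb4 G4 F4 A5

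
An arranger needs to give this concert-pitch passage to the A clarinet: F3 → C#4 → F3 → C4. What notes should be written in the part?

Written C4 sounds as A3 on the A clarinet, so concert pitches are written a minor third up.
F3 -> Ab3
C#4 -> E4
F3 -> Ab3
C4 -> Eb4

Ab3 E4 Ab3 Eb4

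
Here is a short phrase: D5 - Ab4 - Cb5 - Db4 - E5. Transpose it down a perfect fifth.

D5 gives G4
Ab4 gives Db4
Cb5 gives Fb4
Db4 gives Gb3
E5 gives A4

G4 Db4 Fb4 Gb3 A4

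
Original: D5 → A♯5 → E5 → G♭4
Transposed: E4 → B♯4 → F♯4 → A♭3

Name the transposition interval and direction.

down a minor seventh

Take the first pair: D5 → E4. D to E spans 7 letter names, so the interval is some kind of seventh.
E4 to D5 is 10 semitones, which makes it a minor seventh; the second version is lower, so the direction is down.
Checking another pair — Gb4 → Ab3 — gives the same interval.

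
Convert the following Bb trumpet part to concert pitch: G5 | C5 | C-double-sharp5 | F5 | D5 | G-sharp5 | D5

Written C4 on the Bb trumpet sounds as Bb3, a major second lower; apply that shift to every note.
G5 to F5
C5 to Bb4
C##5 to B#4
F5 to Eb5
D5 to C5
G#5 to F#5
D5 to C5

F5 Bb4 B#4 Eb5 C5 F#5 C5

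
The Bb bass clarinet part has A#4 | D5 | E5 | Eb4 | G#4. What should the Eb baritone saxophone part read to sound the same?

E#5 A5 B5 Bb4 D#5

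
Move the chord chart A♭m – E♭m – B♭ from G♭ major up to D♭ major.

Ebm Bbm F

G♭ major up to D♭ major is a perfect fifth; each chord root moves by that interval while the quality stays the same.
A♭m: root A♭ up a perfect fifth → Eb, giving Ebm.
E♭m: root E♭ up a perfect fifth → Bb, giving Bbm.
B♭: root B♭ up a perfect fifth → F, giving F.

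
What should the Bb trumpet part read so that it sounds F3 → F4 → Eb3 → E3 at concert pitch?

G3 G4 F3 F#3

Written C4 sounds as Bb3 on the Bb trumpet, so concert pitches are written a major second up.
F3 gives G3
F4 gives G4
Eb3 gives F3
E3 gives F#3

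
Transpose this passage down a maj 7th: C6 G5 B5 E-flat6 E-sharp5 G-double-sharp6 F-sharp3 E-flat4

Db5 Ab4 C5 Fb5 F#4 A#5 G2 Fb3

C6 to Db5
G5 to Ab4
B5 to C5
Eb6 to Fb5
E#5 to F#4
G##6 to A#5
F#3 to G2
Eb4 to Fb3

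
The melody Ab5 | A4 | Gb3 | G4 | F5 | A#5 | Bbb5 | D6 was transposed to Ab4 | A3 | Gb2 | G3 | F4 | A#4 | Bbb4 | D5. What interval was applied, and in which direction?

From Ab5 to Ab4 is 8 letter names — an octave of some quality.
Ab4 to Ab5 is 12 semitones, which makes it a perfect octave; the second version is lower, so the direction is down.
Checking another pair — D6 → D5 — gives the same interval.

down a perfect octave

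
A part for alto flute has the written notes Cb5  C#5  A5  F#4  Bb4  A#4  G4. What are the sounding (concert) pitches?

Gb4 G#4 E5 C#4 F4 E#4 D4

Written C4 on the alto flute sounds as G3, a perfect fourth lower; apply that shift to every note.
Cb5 gives Gb4
C#5 gives G#4
A5 gives E5
F#4 gives C#4
Bb4 gives F4
A#4 gives E#4
G4 gives D4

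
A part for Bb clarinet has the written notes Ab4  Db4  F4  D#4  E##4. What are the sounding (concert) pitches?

Gb4 Cb4 Eb4 C#4 D##4

Written C4 on the Bb clarinet sounds as Bb3, a major second lower; apply that shift to every note.
Ab4 becomes Gb4
Db4 becomes Cb4
F4 becomes Eb4
D#4 becomes C#4
E##4 becomes D##4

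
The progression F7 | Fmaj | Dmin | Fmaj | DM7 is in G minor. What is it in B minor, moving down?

G minor down to B minor is a minor sixth; each chord root moves by that interval while the quality stays the same.
F7: root F down a minor sixth → A, giving A7.
Fmaj: root F down a minor sixth → A, giving Amaj.
Dmin: root D down a minor sixth → F#, giving F#min.
Fmaj: root F down a minor sixth → A, giving Amaj.
DM7: root D down a minor sixth → F#, giving F#M7.

A7 Amaj F#min Amaj F#M7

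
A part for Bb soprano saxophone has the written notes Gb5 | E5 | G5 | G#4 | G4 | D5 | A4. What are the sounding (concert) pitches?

Fb5 D5 F5 F#4 F4 C5 G4

Written C4 on the Bb soprano saxophone sounds as Bb3, a major second lower; apply that shift to every note.
Gb5 -> Fb5
E5 -> D5
G5 -> F5
G#4 -> F#4
G4 -> F4
D5 -> C5
A4 -> G4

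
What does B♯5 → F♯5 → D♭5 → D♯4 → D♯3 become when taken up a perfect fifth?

F##6 C#6 Ab5 A#4 A#3

A perfect fifth up from B#5 gives F##6.
F#5: a fifth up reaches C, and 7 semitones makes it C#6.
Db5 up a perfect fifth is Ab5.
D#4: a fifth up reaches A, and 7 semitones makes it A#4.
D#3: a fifth up reaches A, and 7 semitones makes it A#3.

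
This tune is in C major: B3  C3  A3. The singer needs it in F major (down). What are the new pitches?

E3 F2 D3

From C down to F is a perfect fifth; apply that to each pitch.
B3 gives E3
C3 gives F2
A3 gives D3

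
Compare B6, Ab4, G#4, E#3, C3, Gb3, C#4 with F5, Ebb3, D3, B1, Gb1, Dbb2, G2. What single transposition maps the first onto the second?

down an augmented eleventh

From B6 to F5 is 11 letter names — an eleventh of some quality.
F5 to B6 is 18 semitones, which makes it an augmented eleventh; the second version is lower, so the direction is down.
Checking another pair — C#4 → G2 — gives the same interval.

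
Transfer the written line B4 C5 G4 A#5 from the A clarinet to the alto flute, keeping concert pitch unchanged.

C#5 D5 A4 B#5

First find concert pitch: the A clarinet sounds a minor third below written, so B4 C5 G4 A#5 sounds G#4 A4 E4 F##5.
Then write for alto flute: it sounds a perfect fourth below written, so the part must be a perfect fourth above concert.
G#4 → C#5
A4 → D5
E4 → A4
F##5 → B#5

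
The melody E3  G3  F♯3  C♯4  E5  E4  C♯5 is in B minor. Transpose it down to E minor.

B minor to E minor down is a perfect fifth, so every note moves down by that interval.
E3 becomes A2
G3 becomes C3
F#3 becomes B2
C#4 becomes F#3
E5 becomes A4
E4 becomes A3
C#5 becomes F#4

A2 C3 B2 F#3 A4 A3 F#4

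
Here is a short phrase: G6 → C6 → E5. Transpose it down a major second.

G6: a second down reaches F, and 2 semitones makes it F6.
C6 down a major second is Bb5.
E5 down a major second is D5.

F6 Bb5 D5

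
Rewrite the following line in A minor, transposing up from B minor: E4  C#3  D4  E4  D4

D5 B3 C5 D5 C5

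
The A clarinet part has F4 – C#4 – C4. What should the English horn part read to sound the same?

A4 E#4 E4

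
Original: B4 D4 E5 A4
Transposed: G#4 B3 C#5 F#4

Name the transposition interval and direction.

down a minor third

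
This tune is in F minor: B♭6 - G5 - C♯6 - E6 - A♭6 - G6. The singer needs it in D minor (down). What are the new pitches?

G6 E5 A#5 C#6 F6 E6

From F down to D is a minor third; apply that to each pitch.
Bb6 gives G6
G5 gives E5
C#6 gives A#5
E6 gives C#6
Ab6 gives F6
G6 gives E6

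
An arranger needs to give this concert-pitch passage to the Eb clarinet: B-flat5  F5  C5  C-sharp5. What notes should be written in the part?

G5 D5 A4 A#4

Written C4 sounds as Eb4 on the Eb clarinet, so concert pitches are written a minor third down.
Bb5 to G5
F5 to D5
C5 to A4
C#5 to A#4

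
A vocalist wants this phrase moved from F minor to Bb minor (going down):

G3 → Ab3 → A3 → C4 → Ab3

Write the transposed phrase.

C3 Db3 D3 F3 Db3

From F down to Bb is a perfect fifth; apply that to each pitch.
G3 to C3
Ab3 to Db3
A3 to D3
C4 to F3
Ab3 to Db3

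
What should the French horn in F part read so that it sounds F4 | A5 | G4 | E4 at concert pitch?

C5 E6 D5 B4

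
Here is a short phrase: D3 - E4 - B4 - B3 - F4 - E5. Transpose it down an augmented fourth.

D3: a fourth down reaches A, and 6 semitones makes it Ab2.
E4: a fourth down reaches B, and 6 semitones makes it Bb3.
An augmented fourth down from B4 gives F4.
An augmented fourth down from B3 gives F3.
An augmented fourth down from F4 gives Cb4.
An augmented fourth down from E5 gives Bb4.

Ab2 Bb3 F4 F3 Cb4 Bb4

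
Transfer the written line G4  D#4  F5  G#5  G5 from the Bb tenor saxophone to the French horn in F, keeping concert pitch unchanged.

C4 G#3 Bb4 C#5 C5

First find concert pitch: the Bb tenor saxophone sounds a major ninth below written, so G4 D#4 F5 G#5 G5 sounds F3 C#3 Eb4 F#4 F4.
Then write for French horn in F: it sounds a perfect fifth below written, so the part must be a perfect fifth above concert.
F3 → C4
C#3 → G#3
Eb4 → Bb4
F#4 → C#5
F4 → C5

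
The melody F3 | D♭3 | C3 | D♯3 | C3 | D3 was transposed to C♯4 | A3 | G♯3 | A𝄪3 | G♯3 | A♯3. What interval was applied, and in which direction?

up an augmented fifth

From F3 to C#4 is 5 letter names — a fifth of some quality.
F3 to C#4 is 8 semitones, which makes it an augmented fifth; the second version is higher, so the direction is up.
Checking another pair — D3 → A#3 — gives the same interval.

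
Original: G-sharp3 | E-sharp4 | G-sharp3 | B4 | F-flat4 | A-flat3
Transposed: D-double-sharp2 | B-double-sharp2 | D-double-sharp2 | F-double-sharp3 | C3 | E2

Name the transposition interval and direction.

down a diminished eleventh

From G#3 to D##2 is 11 letter names — an eleventh of some quality.
D##2 to G#3 is 16 semitones, which makes it a diminished eleventh; the second version is lower, so the direction is down.
Checking another pair — Ab3 → E2 — gives the same interval.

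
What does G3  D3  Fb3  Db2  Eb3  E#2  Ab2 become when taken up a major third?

B3 F#3 Ab3 F2 G3 G##2 C3

G3 up a major third is B3.
D3: a third up reaches F, and 4 semitones makes it F#3.
Fb3 up a major third is Ab3.
A major third up from Db2 gives F2.
A major third up from Eb3 gives G3.
E#2: a third up reaches G, and 4 semitones makes it G##2.
Ab2 up a major third is C3.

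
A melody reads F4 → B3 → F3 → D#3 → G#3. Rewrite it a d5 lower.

B3 E#3 B2 G##2 C##3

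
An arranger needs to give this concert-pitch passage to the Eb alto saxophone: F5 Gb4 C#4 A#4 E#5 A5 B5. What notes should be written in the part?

D6 Eb5 A#4 F##5 C##6 F#6 G#6

Written C4 sounds as Eb3 on the Eb alto saxophone, so concert pitches are written a major sixth up.
F5 to D6
Gb4 to Eb5
C#4 to A#4
A#4 to F##5
E#5 to C##6
A5 to F#6
B5 to G#6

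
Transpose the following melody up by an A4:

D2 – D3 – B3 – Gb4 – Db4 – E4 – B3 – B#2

G#2 G#3 E#4 C5 G4 A#4 E#4 E##3

D2 -> G#2
D3 -> G#3
B3 -> E#4
Gb4 -> C5
Db4 -> G4
E4 -> A#4
B3 -> E#4
B#2 -> E##3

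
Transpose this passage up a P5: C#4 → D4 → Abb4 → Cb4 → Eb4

G#4 A4 Ebb5 Gb4 Bb4

C#4 up a perfect fifth is G#4.
A perfect fifth up from D4 gives A4.
A perfect fifth up from Abb4 gives Ebb5.
Cb4: a fifth up reaches G, and 7 semitones makes it Gb4.
A perfect fifth up from Eb4 gives Bb4.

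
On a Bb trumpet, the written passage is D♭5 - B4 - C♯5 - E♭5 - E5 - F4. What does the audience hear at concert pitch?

The Bb trumpet sounds a major second below written, so transpose each written note down a major second.
Db5 gives Cb5
B4 gives A4
C#5 gives B4
Eb5 gives Db5
E5 gives D5
F4 gives Eb4

Cb5 A4 B4 Db5 D5 Eb4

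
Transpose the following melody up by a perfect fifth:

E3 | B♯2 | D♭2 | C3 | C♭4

B3 F##3 Ab2 G3 Gb4

E3 becomes B3
B#2 becomes F##3
Db2 becomes Ab2
C3 becomes G3
Cb4 becomes Gb4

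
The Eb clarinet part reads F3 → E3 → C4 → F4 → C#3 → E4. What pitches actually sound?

Ab3 G3 Eb4 Ab4 E3 G4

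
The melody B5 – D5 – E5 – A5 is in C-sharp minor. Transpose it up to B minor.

C-sharp minor to B minor up is a minor seventh, so every note moves up by that interval.
B5 becomes A6
D5 becomes C6
E5 becomes D6
A5 becomes G6

A6 C6 D6 G6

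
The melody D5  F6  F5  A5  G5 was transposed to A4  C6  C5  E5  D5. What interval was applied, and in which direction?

From D5 to A4 is 4 letter names — a fourth of some quality.
A4 to D5 is 5 semitones, which makes it a perfect fourth; the second version is lower, so the direction is down.
Checking another pair — G5 → D5 — gives the same interval.

down a perfect fourth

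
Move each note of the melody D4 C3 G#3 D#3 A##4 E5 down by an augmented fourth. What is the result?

Ab3 Gb2 D3 A2 E#4 Bb4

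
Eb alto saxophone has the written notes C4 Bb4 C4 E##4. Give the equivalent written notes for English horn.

Bb3 Ab4 Bb3 D##4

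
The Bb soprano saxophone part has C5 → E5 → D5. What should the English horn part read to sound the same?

F5 A5 G5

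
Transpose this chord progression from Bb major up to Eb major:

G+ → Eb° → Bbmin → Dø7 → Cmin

Bb major up to Eb major is a perfect fourth; each chord root moves by that interval while the quality stays the same.
G+: root G up a perfect fourth → C, giving C+.
Eb°: root Eb up a perfect fourth → Ab, giving Ab°.
Bbmin: root Bb up a perfect fourth → Eb, giving Ebmin.
Dø7: root D up a perfect fourth → G, giving Gø7.
Cmin: root C up a perfect fourth → F, giving Fmin.

C+ Ab° Ebmin Gø7 Fmin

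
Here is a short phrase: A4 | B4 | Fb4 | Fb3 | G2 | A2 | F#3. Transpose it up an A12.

E#6 F##6 C6 C5 D#4 E#4 C##5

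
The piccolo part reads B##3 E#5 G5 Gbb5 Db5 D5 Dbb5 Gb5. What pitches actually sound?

B##4 E#6 G6 Gbb6 Db6 D6 Dbb6 Gb6

The piccolo sounds a perfect octave above written, so transpose each written note up a perfect octave.
B##3 -> B##4
E#5 -> E#6
G5 -> G6
Gbb5 -> Gbb6
Db5 -> Db6
D5 -> D6
Dbb5 -> Dbb6
Gb5 -> Gb6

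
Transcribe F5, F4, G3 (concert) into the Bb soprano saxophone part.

G5 G4 A3

The Bb soprano saxophone sounds a major second below written, so the written part must be a major second above concert — transpose each note up.
F5 becomes G5
F4 becomes G4
G3 becomes A3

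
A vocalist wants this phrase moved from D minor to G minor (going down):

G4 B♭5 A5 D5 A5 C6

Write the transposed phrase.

From D down to G is a perfect fifth; apply that to each pitch.
G4 -> C4
Bb5 -> Eb5
A5 -> D5
D5 -> G4
A5 -> D5
C6 -> F5

C4 Eb5 D5 G4 D5 F5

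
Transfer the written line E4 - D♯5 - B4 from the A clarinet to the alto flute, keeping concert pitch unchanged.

F#4 E#5 C#5

First find concert pitch: the A clarinet sounds a minor third below written, so E4 D♯5 B4 sounds C#4 B#4 G#4.
Then write for alto flute: it sounds a perfect fourth below written, so the part must be a perfect fourth above concert.
C#4 → F#4
B#4 → E#5
G#4 → C#5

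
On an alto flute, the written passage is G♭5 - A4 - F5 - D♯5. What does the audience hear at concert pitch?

Db5 E4 C5 A#4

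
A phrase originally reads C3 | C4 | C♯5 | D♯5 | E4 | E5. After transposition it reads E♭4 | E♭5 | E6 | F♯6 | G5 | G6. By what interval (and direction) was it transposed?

up a minor tenth

From C3 to Eb4 is 10 letter names — a tenth of some quality.
C3 to Eb4 is 15 semitones, which makes it a minor tenth; the second version is higher, so the direction is up.
Checking another pair — E5 → G6 — gives the same interval.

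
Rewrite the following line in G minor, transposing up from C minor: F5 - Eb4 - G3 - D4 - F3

C6 Bb4 D4 A4 C4

From C up to G is a perfect fifth; apply that to each pitch.
F5 becomes C6
Eb4 becomes Bb4
G3 becomes D4
D4 becomes A4
F3 becomes C4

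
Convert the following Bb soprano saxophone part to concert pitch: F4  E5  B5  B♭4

The Bb soprano saxophone sounds a major second below written, so transpose each written note down a major second.
F4 gives Eb4
E5 gives D5
B5 gives A5
Bb4 gives Ab4

Eb4 D5 A5 Ab4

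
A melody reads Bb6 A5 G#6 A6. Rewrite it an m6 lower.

D6 C#5 B#5 C#6

Bb6: a sixth down reaches D, and 8 semitones makes it D6.
A minor sixth down from A5 gives C#5.
G#6: a sixth down reaches B, and 8 semitones makes it B#5.
A minor sixth down from A6 gives C#6.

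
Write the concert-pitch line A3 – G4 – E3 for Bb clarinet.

The Bb clarinet sounds a major second below written, so the written part must be a major second above concert — transpose each note up.
A3 becomes B3
G4 becomes A4
E3 becomes F#3

B3 A4 F#3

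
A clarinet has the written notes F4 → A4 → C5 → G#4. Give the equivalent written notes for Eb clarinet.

B3 D#4 F#4 C##4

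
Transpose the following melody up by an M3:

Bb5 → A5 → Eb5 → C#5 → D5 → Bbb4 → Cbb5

D6 C#6 G5 E#5 F#5 Db5 Ebb5

A major third up from Bb5 gives D6.
A major third up from A5 gives C#6.
Eb5: a third up reaches G, and 4 semitones makes it G5.
A major third up from C#5 gives E#5.
A major third up from D5 gives F#5.
Bbb4: a third up reaches D, and 4 semitones makes it Db5.
A major third up from Cbb5 gives Ebb5.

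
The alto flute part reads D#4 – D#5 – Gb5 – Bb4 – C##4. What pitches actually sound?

The alto flute sounds a perfect fourth below written, so transpose each written note down a perfect fourth.
D#4 gives A#3
D#5 gives A#4
Gb5 gives Db5
Bb4 gives F4
C##4 gives G##3

A#3 A#4 Db5 F4 G##3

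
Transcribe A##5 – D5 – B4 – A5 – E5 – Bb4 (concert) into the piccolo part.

A##4 D4 B3 A4 E4 Bb3

Written C4 sounds as C5 on the piccolo, so concert pitches are written a perfect octave down.
A##5 -> A##4
D5 -> D4
B4 -> B3
A5 -> A4
E5 -> E4
Bb4 -> Bb3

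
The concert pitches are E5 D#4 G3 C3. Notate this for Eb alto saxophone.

C#6 B#4 E4 A3

The Eb alto saxophone sounds a major sixth below written, so the written part must be a major sixth above concert — transpose each note up.
E5 -> C#6
D#4 -> B#4
G3 -> E4
C3 -> A3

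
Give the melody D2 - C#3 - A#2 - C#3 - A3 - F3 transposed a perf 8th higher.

D3 C#4 A#3 C#4 A4 F4

D2: an octave up reaches D, and 12 semitones makes it D3.
C#3 up a perfect octave is C#4.
A#2 up a perfect octave is A#3.
A perfect octave up from C#3 gives C#4.
A3 up a perfect octave is A4.
F3 up a perfect octave is F4.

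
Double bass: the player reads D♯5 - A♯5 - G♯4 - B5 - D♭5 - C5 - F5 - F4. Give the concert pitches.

D#4 A#4 G#3 B4 Db4 C4 F4 F3

The double bass sounds a perfect octave below written, so transpose each written note down a perfect octave.
D#5 becomes D#4
A#5 becomes A#4
G#4 becomes G#3
B5 becomes B4
Db5 becomes Db4
C5 becomes C4
F5 becomes F4
F4 becomes F3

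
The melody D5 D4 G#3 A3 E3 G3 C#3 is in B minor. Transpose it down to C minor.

Eb4 Eb3 A2 Bb2 F2 Ab2 D2

From B down to C is a major seventh; apply that to each pitch.
D5 becomes Eb4
D4 becomes Eb3
G#3 becomes A2
A3 becomes Bb2
E3 becomes F2
G3 becomes Ab2
C#3 becomes D2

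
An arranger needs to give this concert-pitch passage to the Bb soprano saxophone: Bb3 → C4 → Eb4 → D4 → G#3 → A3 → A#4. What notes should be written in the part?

Written C4 sounds as Bb3 on the Bb soprano saxophone, so concert pitches are written a major second up.
Bb3 -> C4
C4 -> D4
Eb4 -> F4
D4 -> E4
G#3 -> A#3
A3 -> B3
A#4 -> B#4

C4 D4 F4 E4 A#3 B3 B#4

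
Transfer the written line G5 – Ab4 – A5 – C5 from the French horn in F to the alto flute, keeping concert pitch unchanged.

First find concert pitch: the French horn in F sounds a perfect fifth below written, so G5 Ab4 A5 C5 sounds C5 Db4 D5 F4.
Then write for alto flute: it sounds a perfect fourth below written, so the part must be a perfect fourth above concert.
C5 → F5
Db4 → Gb4
D5 → G5
F4 → Bb4

F5 Gb4 G5 Bb4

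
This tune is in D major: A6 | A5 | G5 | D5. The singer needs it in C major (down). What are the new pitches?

G6 G5 F5 C5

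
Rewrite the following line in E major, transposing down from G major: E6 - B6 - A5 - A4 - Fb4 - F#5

From G down to E is a minor third; apply that to each pitch.
E6 gives C#6
B6 gives G#6
A5 gives F#5
A4 gives F#4
Fb4 gives Db4
F#5 gives D#5

C#6 G#6 F#5 F#4 Db4 D#5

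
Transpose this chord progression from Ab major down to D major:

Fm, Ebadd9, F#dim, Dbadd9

Ab major down to D major is a diminished fifth; each chord root moves by that interval while the quality stays the same.
Fm: root F down a diminished fifth → B, giving Bm.
Ebadd9: root Eb down a diminished fifth → A, giving Aadd9.
F#dim: root F# down a diminished fifth → B#, giving B#dim.
Dbadd9: root Db down a diminished fifth → G, giving Gadd9.

Bm Aadd9 B#dim Gadd9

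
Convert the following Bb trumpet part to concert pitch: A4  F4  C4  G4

G4 Eb4 Bb3 F4

Written C4 on the Bb trumpet sounds as Bb3, a major second lower; apply that shift to every note.
A4 gives G4
F4 gives Eb4
C4 gives Bb3
G4 gives F4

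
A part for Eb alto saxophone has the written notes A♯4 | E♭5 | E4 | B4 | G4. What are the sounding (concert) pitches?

C#4 Gb4 G3 D4 Bb3

The Eb alto saxophone sounds a major sixth below written, so transpose each written note down a major sixth.
A#4 -> C#4
Eb5 -> Gb4
E4 -> G3
B4 -> D4
G4 -> Bb3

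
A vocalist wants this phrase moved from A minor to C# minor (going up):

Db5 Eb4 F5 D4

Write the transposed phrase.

From A up to C# is a major third; apply that to each pitch.
Db5 becomes F5
Eb4 becomes G4
F5 becomes A5
D4 becomes F#4

F5 G4 A5 F#4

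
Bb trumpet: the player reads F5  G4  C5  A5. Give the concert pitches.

Written C4 on the Bb trumpet sounds as Bb3, a major second lower; apply that shift to every note.
F5 -> Eb5
G4 -> F4
C5 -> Bb4
A5 -> G5

Eb5 F4 Bb4 G5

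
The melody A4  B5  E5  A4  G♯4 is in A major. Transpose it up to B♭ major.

A major to B♭ major up is a minor second, so every note moves up by that interval.
A4 to Bb4
B5 to C6
E5 to F5
A4 to Bb4
G#4 to A4

Bb4 C6 F5 Bb4 A4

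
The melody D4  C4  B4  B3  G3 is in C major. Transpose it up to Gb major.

Ab4 Gb4 F5 F4 Db4

C major to Gb major up is a diminished fifth, so every note moves up by that interval.
D4 -> Ab4
C4 -> Gb4
B4 -> F5
B3 -> F4
G3 -> Db4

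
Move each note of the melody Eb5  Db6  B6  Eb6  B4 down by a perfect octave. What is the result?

Eb5: an octave down reaches E, and 12 semitones makes it Eb4.
Db6: an octave down reaches D, and 12 semitones makes it Db5.
B6: an octave down reaches B, and 12 semitones makes it B5.
Eb6: an octave down reaches E, and 12 semitones makes it Eb5.
B4: an octave down reaches B, and 12 semitones makes it B3.

Eb4 Db5 B5 Eb5 B3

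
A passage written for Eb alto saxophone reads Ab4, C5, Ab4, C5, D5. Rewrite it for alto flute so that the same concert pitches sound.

First find concert pitch: the Eb alto saxophone sounds a major sixth below written, so Ab4 C5 Ab4 C5 D5 sounds Cb4 Eb4 Cb4 Eb4 F4.
Then write for alto flute: it sounds a perfect fourth below written, so the part must be a perfect fourth above concert.
Cb4 → Fb4
Eb4 → Ab4
Cb4 → Fb4
Eb4 → Ab4
F4 → Bb4

Fb4 Ab4 Fb4 Ab4 Bb4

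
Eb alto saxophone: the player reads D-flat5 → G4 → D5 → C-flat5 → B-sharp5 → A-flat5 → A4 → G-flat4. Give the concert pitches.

Fb4 Bb3 F4 Ebb4 D#5 Cb5 C4 Bbb3

Written C4 on the Eb alto saxophone sounds as Eb3, a major sixth lower; apply that shift to every note.
Db5 -> Fb4
G4 -> Bb3
D5 -> F4
Cb5 -> Ebb4
B#5 -> D#5
Ab5 -> Cb5
A4 -> C4
Gb4 -> Bbb3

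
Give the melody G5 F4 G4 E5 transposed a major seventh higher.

G5 → F#6
F4 → E5
G4 → F#5
E5 → D#6

F#6 E5 F#5 D#6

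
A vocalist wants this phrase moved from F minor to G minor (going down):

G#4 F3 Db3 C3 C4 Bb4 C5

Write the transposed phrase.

From F down to G is a minor seventh; apply that to each pitch.
G#4 → A#3
F3 → G2
Db3 → Eb2
C3 → D2
C4 → D3
Bb4 → C4
C5 → D4

A#3 G2 Eb2 D2 D3 C4 D4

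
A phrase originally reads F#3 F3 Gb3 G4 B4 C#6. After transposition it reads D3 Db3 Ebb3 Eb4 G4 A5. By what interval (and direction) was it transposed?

Take the first pair: F#3 → D3. F to D spans 3 letter names, so the interval is some kind of third.
D3 to F#3 is 4 semitones, which makes it a major third; the second version is lower, so the direction is down.
Checking another pair — C#6 → A5 — gives the same interval.

down a major third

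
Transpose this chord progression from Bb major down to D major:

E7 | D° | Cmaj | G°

G#7 F#° Emaj B°

Bb major down to D major is a minor sixth; each chord root moves by that interval while the quality stays the same.
E7: root E down a minor sixth → G#, giving G#7.
D°: root D down a minor sixth → F#, giving F#°.
Cmaj: root C down a minor sixth → E, giving Emaj.
G°: root G down a minor sixth → B, giving B°.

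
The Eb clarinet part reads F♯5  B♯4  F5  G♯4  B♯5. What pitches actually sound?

A5 D#5 Ab5 B4 D#6

The Eb clarinet sounds a minor third above written, so transpose each written note up a minor third.
F#5 → A5
B#4 → D#5
F5 → Ab5
G#4 → B4
B#5 → D#6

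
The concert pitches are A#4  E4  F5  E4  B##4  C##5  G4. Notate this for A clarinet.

Written C4 sounds as A3 on the A clarinet, so concert pitches are written a minor third up.
A#4 becomes C#5
E4 becomes G4
F5 becomes Ab5
E4 becomes G4
B##4 becomes D##5
C##5 becomes E#5
G4 becomes Bb4

C#5 G4 Ab5 G4 D##5 E#5 Bb4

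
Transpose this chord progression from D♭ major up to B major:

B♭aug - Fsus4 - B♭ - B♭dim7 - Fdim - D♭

D♭ major up to B major is an augmented sixth; each chord root moves by that interval while the quality stays the same.
B♭aug: root B♭ up an augmented sixth → G#, giving G#aug.
Fsus4: root F up an augmented sixth → D#, giving D#sus4.
B♭: root B♭ up an augmented sixth → G#, giving G#.
B♭dim7: root B♭ up an augmented sixth → G#, giving G#dim7.
Fdim: root F up an augmented sixth → D#, giving D#dim.
D♭: root D♭ up an augmented sixth → B, giving B.

G#aug D#sus4 G# G#dim7 D#dim B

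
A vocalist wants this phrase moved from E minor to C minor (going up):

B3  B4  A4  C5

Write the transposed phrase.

From E up to C is a minor sixth; apply that to each pitch.
B3 gives G4
B4 gives G5
A4 gives F5
C5 gives Ab5

G4 G5 F5 Ab5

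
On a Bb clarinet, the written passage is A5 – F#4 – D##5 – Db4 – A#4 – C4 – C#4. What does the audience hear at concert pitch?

The Bb clarinet sounds a major second below written, so transpose each written note down a major second.
A5 to G5
F#4 to E4
D##5 to C##5
Db4 to Cb4
A#4 to G#4
C4 to Bb3
C#4 to B3

G5 E4 C##5 Cb4 G#4 Bb3 B3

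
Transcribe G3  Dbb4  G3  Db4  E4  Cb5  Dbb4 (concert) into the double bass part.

Written C4 sounds as C3 on the double bass, so concert pitches are written a perfect octave up.
G3 → G4
Dbb4 → Dbb5
G3 → G4
Db4 → Db5
E4 → E5
Cb5 → Cb6
Dbb4 → Dbb5

G4 Dbb5 G4 Db5 E5 Cb6 Dbb5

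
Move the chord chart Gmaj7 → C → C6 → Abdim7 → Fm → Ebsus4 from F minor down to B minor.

C#maj7 F# F#6 Ddim7 Bm Asus4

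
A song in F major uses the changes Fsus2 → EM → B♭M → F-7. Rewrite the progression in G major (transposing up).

F major up to G major is a major second; each chord root moves by that interval while the quality stays the same.
Fsus2: root F up a major second → G, giving Gsus2.
EM: root E up a major second → F#, giving F#M.
B♭M: root B♭ up a major second → C, giving CM.
F-7: root F up a major second → G, giving G-7.

Gsus2 F#M CM G-7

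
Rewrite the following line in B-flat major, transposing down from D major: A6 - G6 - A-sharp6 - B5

From D down to B-flat is a major third; apply that to each pitch.
A6 gives F6
G6 gives Eb6
A#6 gives F#6
B5 gives G5

F6 Eb6 F#6 G5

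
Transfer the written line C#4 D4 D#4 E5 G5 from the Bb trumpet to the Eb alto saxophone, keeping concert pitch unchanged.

G#4 A4 A#4 B5 D6

First find concert pitch: the Bb trumpet sounds a major second below written, so C#4 D4 D#4 E5 G5 sounds B3 C4 C#4 D5 F5.
Then write for Eb alto saxophone: it sounds a major sixth below written, so the part must be a major sixth above concert.
B3 → G#4
C4 → A4
C#4 → A#4
D5 → B5
F5 → D6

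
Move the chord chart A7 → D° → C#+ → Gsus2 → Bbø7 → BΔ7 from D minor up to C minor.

G7 C° B+ Fsus2 Abø7 AΔ7

D minor up to C minor is a minor seventh; each chord root moves by that interval while the quality stays the same.
A7: root A up a minor seventh → G, giving G7.
D°: root D up a minor seventh → C, giving C°.
C#+: root C# up a minor seventh → B, giving B+.
Gsus2: root G up a minor seventh → F, giving Fsus2.
Bbø7: root Bb up a minor seventh → Ab, giving Abø7.
BΔ7: root B up a minor seventh → A, giving AΔ7.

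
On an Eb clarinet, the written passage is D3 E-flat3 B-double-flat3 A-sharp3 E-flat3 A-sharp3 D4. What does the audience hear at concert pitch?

Written C4 on the Eb clarinet sounds as Eb4, a minor third higher; apply that shift to every note.
D3 -> F3
Eb3 -> Gb3
Bbb3 -> Dbb4
A#3 -> C#4
Eb3 -> Gb3
A#3 -> C#4
D4 -> F4

F3 Gb3 Dbb4 C#4 Gb3 C#4 F4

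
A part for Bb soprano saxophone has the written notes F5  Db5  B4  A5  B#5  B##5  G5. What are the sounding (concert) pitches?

Eb5 Cb5 A4 G5 A#5 A##5 F5

Written C4 on the Bb soprano saxophone sounds as Bb3, a major second lower; apply that shift to every note.
F5 gives Eb5
Db5 gives Cb5
B4 gives A4
A5 gives G5
B#5 gives A#5
B##5 gives A##5
G5 gives F5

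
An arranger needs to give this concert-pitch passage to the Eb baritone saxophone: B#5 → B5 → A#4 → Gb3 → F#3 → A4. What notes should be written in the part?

G##7 G#7 F##6 Eb5 D#5 F#6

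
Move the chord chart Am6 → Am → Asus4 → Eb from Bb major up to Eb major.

Dm6 Dm Dsus4 Ab

Bb major up to Eb major is a perfect fourth; each chord root moves by that interval while the quality stays the same.
Am6: root A up a perfect fourth → D, giving Dm6.
Am: root A up a perfect fourth → D, giving Dm.
Asus4: root A up a perfect fourth → D, giving Dsus4.
Eb: root Eb up a perfect fourth → Ab, giving Ab.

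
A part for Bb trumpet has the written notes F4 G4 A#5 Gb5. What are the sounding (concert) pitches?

Eb4 F4 G#5 Fb5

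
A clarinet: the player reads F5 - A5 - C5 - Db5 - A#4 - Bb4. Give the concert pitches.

D5 F#5 A4 Bb4 F##4 G4

The A clarinet sounds a minor third below written, so transpose each written note down a minor third.
F5 gives D5
A5 gives F#5
C5 gives A4
Db5 gives Bb4
A#4 gives F##4
Bb4 gives G4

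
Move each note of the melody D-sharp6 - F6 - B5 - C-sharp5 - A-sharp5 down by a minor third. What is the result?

B#5 D6 G#5 A#4 F##5

D#6 -> B#5
F6 -> D6
B5 -> G#5
C#5 -> A#4
A#5 -> F##5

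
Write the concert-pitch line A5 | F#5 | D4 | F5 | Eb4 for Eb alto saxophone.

Written C4 sounds as Eb3 on the Eb alto saxophone, so concert pitches are written a major sixth up.
A5 -> F#6
F#5 -> D#6
D4 -> B4
F5 -> D6
Eb4 -> C5

F#6 D#6 B4 D6 C5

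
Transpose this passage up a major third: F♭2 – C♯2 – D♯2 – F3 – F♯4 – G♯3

A major third up from Fb2 gives Ab2.
C#2 up a major third is E#2.
D#2: a third up reaches F, and 4 semitones makes it F##2.
A major third up from F3 gives A3.
A major third up from F#4 gives A#4.
G#3 up a major third is B#3.

Ab2 E#2 F##2 A3 A#4 B#3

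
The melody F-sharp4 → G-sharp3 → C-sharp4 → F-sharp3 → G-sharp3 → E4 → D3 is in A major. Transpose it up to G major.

E5 F#4 B4 E4 F#4 D5 C4

A major to G major up is a minor seventh, so every note moves up by that interval.
F#4 -> E5
G#3 -> F#4
C#4 -> B4
F#3 -> E4
G#3 -> F#4
E4 -> D5
D3 -> C4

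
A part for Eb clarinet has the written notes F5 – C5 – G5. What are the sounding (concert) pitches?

Ab5 Eb5 Bb5

Written C4 on the Eb clarinet sounds as Eb4, a minor third higher; apply that shift to every note.
F5 gives Ab5
C5 gives Eb5
G5 gives Bb5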